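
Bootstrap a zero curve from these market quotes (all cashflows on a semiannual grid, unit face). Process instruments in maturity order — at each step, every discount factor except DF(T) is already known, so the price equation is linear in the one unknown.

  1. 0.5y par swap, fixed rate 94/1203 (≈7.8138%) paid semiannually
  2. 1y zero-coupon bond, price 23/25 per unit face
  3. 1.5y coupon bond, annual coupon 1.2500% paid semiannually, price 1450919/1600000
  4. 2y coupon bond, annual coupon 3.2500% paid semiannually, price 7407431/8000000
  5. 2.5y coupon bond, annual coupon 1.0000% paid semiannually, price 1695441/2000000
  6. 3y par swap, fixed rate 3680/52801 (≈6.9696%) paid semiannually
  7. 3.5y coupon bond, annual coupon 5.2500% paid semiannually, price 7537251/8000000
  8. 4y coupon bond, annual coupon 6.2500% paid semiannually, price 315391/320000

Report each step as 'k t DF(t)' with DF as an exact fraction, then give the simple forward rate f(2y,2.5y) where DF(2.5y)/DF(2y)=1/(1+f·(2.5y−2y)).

1 1/2 1203/1250
2 1 23/25
3 3/2 1779/2000
4 2 2167/2500
5 5/2 4127/5000
6 3 102/125
7 7/2 783/1000
8 4 193/250
f(2y,2.5y) = ((2167/2500)/(4127/5000) − 1)/(1/2) = 414/4127 ≈ 10.0315%

step 1 [0.5y] swap r/2=47/1203: DF=(1 − 47/1203·(0))/(1+47/1203) = 1203/1250 ≈ 0.962400
step 2 [1y] zero: DF = P = 23/25 ≈ 0.920000
step 3 [1.5y] bond c/2=1/160: DF=(1450919/1600000 − 1/160·(0.962400+0.920000))/(1+1/160) = 1779/2000 ≈ 0.889500
step 4 [2y] bond c/2=13/800: DF=(7407431/8000000 − 13/800·(0.962400+0.920000+0.889500))/(1+13/800) = 2167/2500 ≈ 0.866800
step 5 [2.5y] bond c/2=1/200: DF=(1695441/2000000 − 1/200·(0.962400+0.920000+0.889500+0.866800))/(1+1/200) = 4127/5000 ≈ 0.825400
step 6 [3y] swap r/2=1840/52801: DF=(1 − 1840/52801·(0.962400+0.920000+0.889500+0.866800+0.825400))/(1+1840/52801) = 102/125 ≈ 0.816000
step 7 [3.5y] bond c/2=21/800: DF=(7537251/8000000 − 21/800·(0.962400+0.920000+0.889500+0.866800+0.825400+0.816000))/(1+21/800) = 783/1000 ≈ 0.783000
step 8 [4y] bond c/2=1/32: DF=(315391/320000 − 1/32·(0.962400+0.920000+0.889500+0.866800+0.825400+0.816000+0.783000))/(1+1/32) = 193/250 ≈ 0.772000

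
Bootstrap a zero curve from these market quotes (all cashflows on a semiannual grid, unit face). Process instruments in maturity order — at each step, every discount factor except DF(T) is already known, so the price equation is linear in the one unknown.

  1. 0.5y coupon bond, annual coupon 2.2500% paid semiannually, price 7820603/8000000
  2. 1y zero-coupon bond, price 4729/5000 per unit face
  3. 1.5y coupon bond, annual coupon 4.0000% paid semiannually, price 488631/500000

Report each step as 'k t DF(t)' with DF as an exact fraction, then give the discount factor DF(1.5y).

step 1 [0.5y] bond c/2=9/800: DF=(7820603/8000000 − 9/800·(0))/(1+9/800) = 9667/10000 ≈ 0.966700
step 2 [1y] zero: DF = P = 4729/5000 ≈ 0.945800
step 3 [1.5y] bond c/2=1/50: DF=(488631/500000 − 1/50·(0.966700+0.945800))/(1+1/50) = 4603/5000 ≈ 0.920600

1 1/2 9667/10000
2 1 4729/5000
3 3/2 4603/5000
DF(1.5y) = 4603/5000 ≈ 0.920600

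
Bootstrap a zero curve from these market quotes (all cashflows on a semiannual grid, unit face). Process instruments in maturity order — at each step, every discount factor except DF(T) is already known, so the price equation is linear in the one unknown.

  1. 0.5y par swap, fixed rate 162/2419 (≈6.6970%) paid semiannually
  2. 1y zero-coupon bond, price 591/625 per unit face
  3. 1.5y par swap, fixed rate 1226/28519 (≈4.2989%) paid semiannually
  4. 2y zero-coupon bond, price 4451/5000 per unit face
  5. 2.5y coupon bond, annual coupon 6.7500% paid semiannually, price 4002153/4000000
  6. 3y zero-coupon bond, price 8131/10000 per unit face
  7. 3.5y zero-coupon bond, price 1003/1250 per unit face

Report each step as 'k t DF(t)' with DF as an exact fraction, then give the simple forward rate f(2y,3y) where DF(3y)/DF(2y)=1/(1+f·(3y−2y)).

step 1 [0.5y] swap r/2=81/2419: DF=(1 − 81/2419·(0))/(1+81/2419) = 2419/2500 ≈ 0.967600
step 2 [1y] zero: DF = P = 591/625 ≈ 0.945600
step 3 [1.5y] swap r/2=613/28519: DF=(1 − 613/28519·(0.967600+0.945600))/(1+613/28519) = 9387/10000 ≈ 0.938700
step 4 [2y] zero: DF = P = 4451/5000 ≈ 0.890200
step 5 [2.5y] bond c/2=27/800: DF=(4002153/4000000 − 27/800·(0.967600+0.945600+0.938700+0.890200))/(1+27/800) = 8457/10000 ≈ 0.845700
step 6 [3y] zero: DF = P = 8131/10000 ≈ 0.813100
step 7 [3.5y] zero: DF = P = 1003/1250 ≈ 0.802400

1 1/2 2419/2500
2 1 591/625
3 3/2 9387/10000
4 2 4451/5000
5 5/2 8457/10000
6 3 8131/10000
7 7/2 1003/1250
f(2y,3y) = ((4451/5000)/(8131/10000) − 1)/(1) = 771/8131 ≈ 9.4822%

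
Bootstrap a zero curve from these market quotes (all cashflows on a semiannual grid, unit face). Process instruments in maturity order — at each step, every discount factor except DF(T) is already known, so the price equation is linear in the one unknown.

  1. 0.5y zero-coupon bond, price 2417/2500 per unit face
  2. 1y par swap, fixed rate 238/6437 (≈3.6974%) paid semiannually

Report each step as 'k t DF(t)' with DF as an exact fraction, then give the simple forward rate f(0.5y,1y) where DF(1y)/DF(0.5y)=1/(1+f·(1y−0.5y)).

step 1 [0.5y] zero: DF = P = 2417/2500 ≈ 0.966800
step 2 [1y] swap r/2=119/6437: DF=(1 − 119/6437·(0.966800))/(1+119/6437) = 9643/10000 ≈ 0.964300

1 1/2 2417/2500
2 1 9643/10000
f(0.5y,1y) = ((2417/2500)/(9643/10000) − 1)/(1/2) = 50/9643 ≈ 0.5185%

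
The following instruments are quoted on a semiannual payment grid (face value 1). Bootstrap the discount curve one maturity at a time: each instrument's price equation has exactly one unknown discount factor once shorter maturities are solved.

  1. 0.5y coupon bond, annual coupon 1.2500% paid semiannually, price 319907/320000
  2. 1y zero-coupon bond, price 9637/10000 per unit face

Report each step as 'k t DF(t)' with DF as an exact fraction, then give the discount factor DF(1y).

1 1/2 1987/2000
2 1 9637/10000
DF(1y) = 9637/10000 ≈ 0.963700

step 1 [0.5y] bond c/2=1/160: DF=(319907/320000 − 1/160·(0))/(1+1/160) = 1987/2000 ≈ 0.993500
step 2 [1y] zero: DF = P = 9637/10000 ≈ 0.963700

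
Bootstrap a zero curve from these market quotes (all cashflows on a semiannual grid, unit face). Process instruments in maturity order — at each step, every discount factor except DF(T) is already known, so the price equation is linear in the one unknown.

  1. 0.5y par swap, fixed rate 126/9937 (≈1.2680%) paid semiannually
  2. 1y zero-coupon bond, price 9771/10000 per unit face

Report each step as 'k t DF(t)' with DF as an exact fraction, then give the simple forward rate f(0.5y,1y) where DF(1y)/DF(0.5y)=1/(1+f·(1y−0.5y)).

1 1/2 9937/10000
2 1 9771/10000
f(0.5y,1y) = ((9937/10000)/(9771/10000) − 1)/(1/2) = 332/9771 ≈ 3.3978%

step 1 [0.5y] swap r/2=63/9937: DF=(1 − 63/9937·(0))/(1+63/9937) = 9937/10000 ≈ 0.993700
step 2 [1y] zero: DF = P = 9771/10000 ≈ 0.977100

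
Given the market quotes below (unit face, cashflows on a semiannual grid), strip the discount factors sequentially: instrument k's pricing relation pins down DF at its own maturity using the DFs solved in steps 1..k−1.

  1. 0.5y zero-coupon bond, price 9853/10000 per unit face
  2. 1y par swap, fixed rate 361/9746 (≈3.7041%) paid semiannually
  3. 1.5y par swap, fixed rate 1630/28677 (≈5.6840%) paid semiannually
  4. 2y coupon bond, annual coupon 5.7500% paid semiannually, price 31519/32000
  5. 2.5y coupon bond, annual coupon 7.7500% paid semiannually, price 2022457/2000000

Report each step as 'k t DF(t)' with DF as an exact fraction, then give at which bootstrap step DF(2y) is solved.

1 1/2 9853/10000
2 1 9639/10000
3 3/2 1837/2000
4 2 8773/10000
5 5/2 4169/5000
DF(2y) is solved at step 4

step 1 [0.5y] zero: DF = P = 9853/10000 ≈ 0.985300
step 2 [1y] swap r/2=361/19492: DF=(1 − 361/19492·(0.985300))/(1+361/19492) = 9639/10000 ≈ 0.963900
step 3 [1.5y] swap r/2=815/28677: DF=(1 − 815/28677·(0.985300+0.963900))/(1+815/28677) = 1837/2000 ≈ 0.918500
step 4 [2y] bond c/2=23/800: DF=(31519/32000 − 23/800·(0.985300+0.963900+0.918500))/(1+23/800) = 8773/10000 ≈ 0.877300
step 5 [2.5y] bond c/2=31/800: DF=(2022457/2000000 − 31/800·(0.985300+0.963900+0.918500+0.877300))/(1+31/800) = 4169/5000 ≈ 0.833800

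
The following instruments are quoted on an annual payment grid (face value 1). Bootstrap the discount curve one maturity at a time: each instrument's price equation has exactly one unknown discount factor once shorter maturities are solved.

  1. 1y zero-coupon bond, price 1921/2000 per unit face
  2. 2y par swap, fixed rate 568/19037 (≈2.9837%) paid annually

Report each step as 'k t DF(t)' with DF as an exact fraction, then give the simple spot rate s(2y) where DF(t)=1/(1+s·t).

step 1 [1y] zero: DF = P = 1921/2000 ≈ 0.960500
step 2 [2y] swap r/1=568/19037: DF=(1 − 568/19037·(0.960500))/(1+568/19037) = 1179/1250 ≈ 0.943200

1 1 1921/2000
2 2 1179/1250
s(2y) = (1/(1179/1250) − 1)/(2) = 71/2358 ≈ 3.0110%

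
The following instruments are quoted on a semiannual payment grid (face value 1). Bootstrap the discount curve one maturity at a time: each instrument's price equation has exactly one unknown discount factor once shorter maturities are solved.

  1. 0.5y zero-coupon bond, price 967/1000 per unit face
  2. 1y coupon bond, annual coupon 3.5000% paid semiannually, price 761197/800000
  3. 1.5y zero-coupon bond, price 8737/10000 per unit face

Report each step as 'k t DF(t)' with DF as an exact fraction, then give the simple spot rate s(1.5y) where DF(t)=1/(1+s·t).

1 1/2 967/1000
2 1 1837/2000
3 3/2 8737/10000
s(1.5y) = (1/(8737/10000) − 1)/(3/2) = 842/8737 ≈ 9.6372%

step 1 [0.5y] zero: DF = P = 967/1000 ≈ 0.967000
step 2 [1y] bond c/2=7/400: DF=(761197/800000 − 7/400·(0.967000))/(1+7/400) = 1837/2000 ≈ 0.918500
step 3 [1.5y] zero: DF = P = 8737/10000 ≈ 0.873700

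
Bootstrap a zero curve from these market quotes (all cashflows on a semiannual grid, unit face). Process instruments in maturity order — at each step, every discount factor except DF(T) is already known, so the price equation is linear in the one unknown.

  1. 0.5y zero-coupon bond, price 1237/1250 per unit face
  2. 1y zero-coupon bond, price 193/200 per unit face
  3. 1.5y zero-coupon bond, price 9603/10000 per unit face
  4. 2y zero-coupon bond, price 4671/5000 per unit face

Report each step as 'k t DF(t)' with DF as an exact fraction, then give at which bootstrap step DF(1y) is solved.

1 1/2 1237/1250
2 1 193/200
3 3/2 9603/10000
4 2 4671/5000
DF(1y) is solved at step 2

step 1 [0.5y] zero: DF = P = 1237/1250 ≈ 0.989600
step 2 [1y] zero: DF = P = 193/200 ≈ 0.965000
step 3 [1.5y] zero: DF = P = 9603/10000 ≈ 0.960300
step 4 [2y] zero: DF = P = 4671/5000 ≈ 0.934200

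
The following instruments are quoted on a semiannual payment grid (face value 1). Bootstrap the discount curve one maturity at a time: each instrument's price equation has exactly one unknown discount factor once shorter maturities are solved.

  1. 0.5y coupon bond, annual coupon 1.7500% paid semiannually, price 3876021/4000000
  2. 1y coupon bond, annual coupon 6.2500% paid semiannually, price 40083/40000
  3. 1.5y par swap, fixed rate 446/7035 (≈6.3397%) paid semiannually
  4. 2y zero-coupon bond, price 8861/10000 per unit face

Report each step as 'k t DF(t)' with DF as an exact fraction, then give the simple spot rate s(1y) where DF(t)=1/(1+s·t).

1 1/2 4803/5000
2 1 4713/5000
3 3/2 2277/2500
4 2 8861/10000
s(1y) = (1/(4713/5000) − 1)/(1) = 287/4713 ≈ 6.0895%

step 1 [0.5y] bond c/2=7/800: DF=(3876021/4000000 − 7/800·(0))/(1+7/800) = 4803/5000 ≈ 0.960600
step 2 [1y] bond c/2=1/32: DF=(40083/40000 − 1/32·(0.960600))/(1+1/32) = 4713/5000 ≈ 0.942600
step 3 [1.5y] swap r/2=223/7035: DF=(1 − 223/7035·(0.960600+0.942600))/(1+223/7035) = 2277/2500 ≈ 0.910800
step 4 [2y] zero: DF = P = 8861/10000 ≈ 0.886100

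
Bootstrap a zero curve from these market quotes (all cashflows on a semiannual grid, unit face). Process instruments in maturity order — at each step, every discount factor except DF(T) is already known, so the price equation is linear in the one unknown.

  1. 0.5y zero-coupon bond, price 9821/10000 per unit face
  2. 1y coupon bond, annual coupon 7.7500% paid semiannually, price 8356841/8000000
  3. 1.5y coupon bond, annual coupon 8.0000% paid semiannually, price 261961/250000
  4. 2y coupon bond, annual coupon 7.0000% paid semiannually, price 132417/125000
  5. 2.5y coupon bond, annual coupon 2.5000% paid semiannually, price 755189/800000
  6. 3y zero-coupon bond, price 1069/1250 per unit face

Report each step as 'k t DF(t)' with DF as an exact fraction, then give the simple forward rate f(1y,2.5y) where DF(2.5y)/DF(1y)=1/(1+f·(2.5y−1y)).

step 1 [0.5y] zero: DF = P = 9821/10000 ≈ 0.982100
step 2 [1y] bond c/2=31/800: DF=(8356841/8000000 − 31/800·(0.982100))/(1+31/800) = 969/1000 ≈ 0.969000
step 3 [1.5y] bond c/2=1/25: DF=(261961/250000 − 1/25·(0.982100+0.969000))/(1+1/25) = 373/400 ≈ 0.932500
step 4 [2y] bond c/2=7/200: DF=(132417/125000 − 7/200·(0.982100+0.969000+0.932500))/(1+7/200) = 463/500 ≈ 0.926000
step 5 [2.5y] bond c/2=1/80: DF=(755189/800000 − 1/80·(0.982100+0.969000+0.932500+0.926000))/(1+1/80) = 8853/10000 ≈ 0.885300
step 6 [3y] zero: DF = P = 1069/1250 ≈ 0.855200

1 1/2 9821/10000
2 1 969/1000
3 3/2 373/400
4 2 463/500
5 5/2 8853/10000
6 3 1069/1250
f(1y,2.5y) = ((969/1000)/(8853/10000) − 1)/(3/2) = 186/2951 ≈ 6.3029%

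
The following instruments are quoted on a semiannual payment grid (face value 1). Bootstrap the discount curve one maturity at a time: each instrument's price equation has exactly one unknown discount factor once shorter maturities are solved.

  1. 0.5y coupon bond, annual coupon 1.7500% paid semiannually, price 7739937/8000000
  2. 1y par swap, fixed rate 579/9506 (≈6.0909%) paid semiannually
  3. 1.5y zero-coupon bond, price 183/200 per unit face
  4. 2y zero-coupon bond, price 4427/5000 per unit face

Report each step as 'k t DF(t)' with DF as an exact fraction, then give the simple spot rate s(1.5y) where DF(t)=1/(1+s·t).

step 1 [0.5y] bond c/2=7/800: DF=(7739937/8000000 − 7/800·(0))/(1+7/800) = 9591/10000 ≈ 0.959100
step 2 [1y] swap r/2=579/19012: DF=(1 − 579/19012·(0.959100))/(1+579/19012) = 9421/10000 ≈ 0.942100
step 3 [1.5y] zero: DF = P = 183/200 ≈ 0.915000
step 4 [2y] zero: DF = P = 4427/5000 ≈ 0.885400

1 1/2 9591/10000
2 1 9421/10000
3 3/2 183/200
4 2 4427/5000
s(1.5y) = (1/(183/200) − 1)/(3/2) = 34/549 ≈ 6.1931%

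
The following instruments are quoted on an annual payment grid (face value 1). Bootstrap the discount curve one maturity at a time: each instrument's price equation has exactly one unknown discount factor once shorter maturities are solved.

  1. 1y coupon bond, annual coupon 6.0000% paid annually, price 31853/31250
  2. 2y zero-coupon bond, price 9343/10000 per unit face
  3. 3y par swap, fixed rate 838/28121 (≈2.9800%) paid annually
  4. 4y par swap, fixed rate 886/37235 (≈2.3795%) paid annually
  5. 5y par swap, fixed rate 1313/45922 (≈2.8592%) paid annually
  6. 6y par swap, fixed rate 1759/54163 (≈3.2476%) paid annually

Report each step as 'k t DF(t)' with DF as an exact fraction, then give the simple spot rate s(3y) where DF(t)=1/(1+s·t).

step 1 [1y] bond c/1=3/50: DF=(31853/31250 − 3/50·(0))/(1+3/50) = 601/625 ≈ 0.961600
step 2 [2y] zero: DF = P = 9343/10000 ≈ 0.934300
step 3 [3y] swap r/1=838/28121: DF=(1 − 838/28121·(0.961600+0.934300))/(1+838/28121) = 4581/5000 ≈ 0.916200
step 4 [4y] swap r/1=886/37235: DF=(1 − 886/37235·(0.961600+0.934300+0.916200))/(1+886/37235) = 4557/5000 ≈ 0.911400
step 5 [5y] swap r/1=1313/45922: DF=(1 − 1313/45922·(0.961600+0.934300+0.916200+0.911400))/(1+1313/45922) = 8687/10000 ≈ 0.868700
step 6 [6y] swap r/1=1759/54163: DF=(1 − 1759/54163·(0.961600+0.934300+0.916200+0.911400+0.868700))/(1+1759/54163) = 8241/10000 ≈ 0.824100

1 1 601/625
2 2 9343/10000
3 3 4581/5000
4 4 4557/5000
5 5 8687/10000
6 6 8241/10000
s(3y) = (1/(4581/5000) − 1)/(3) = 419/13743 ≈ 3.0488%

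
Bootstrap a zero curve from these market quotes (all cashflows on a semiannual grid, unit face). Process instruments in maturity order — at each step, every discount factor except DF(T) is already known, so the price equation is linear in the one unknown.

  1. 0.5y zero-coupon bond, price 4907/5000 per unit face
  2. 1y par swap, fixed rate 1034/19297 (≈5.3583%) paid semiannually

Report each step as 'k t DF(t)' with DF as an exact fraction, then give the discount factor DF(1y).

1 1/2 4907/5000
2 1 9483/10000
DF(1y) = 9483/10000 ≈ 0.948300

step 1 [0.5y] zero: DF = P = 4907/5000 ≈ 0.981400
step 2 [1y] swap r/2=517/19297: DF=(1 − 517/19297·(0.981400))/(1+517/19297) = 9483/10000 ≈ 0.948300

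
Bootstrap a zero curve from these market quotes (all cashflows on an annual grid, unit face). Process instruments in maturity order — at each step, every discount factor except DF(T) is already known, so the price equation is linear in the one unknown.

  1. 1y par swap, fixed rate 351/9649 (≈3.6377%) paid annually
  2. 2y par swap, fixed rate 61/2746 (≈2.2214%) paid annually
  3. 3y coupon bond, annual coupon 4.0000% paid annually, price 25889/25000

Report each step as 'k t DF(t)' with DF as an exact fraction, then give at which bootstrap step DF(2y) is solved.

1 1 9649/10000
2 2 9573/10000
3 3 4609/5000
DF(2y) is solved at step 2

step 1 [1y] swap r/1=351/9649: DF=(1 − 351/9649·(0))/(1+351/9649) = 9649/10000 ≈ 0.964900
step 2 [2y] swap r/1=61/2746: DF=(1 − 61/2746·(0.964900))/(1+61/2746) = 9573/10000 ≈ 0.957300
step 3 [3y] bond c/1=1/25: DF=(25889/25000 − 1/25·(0.964900+0.957300))/(1+1/25) = 4609/5000 ≈ 0.921800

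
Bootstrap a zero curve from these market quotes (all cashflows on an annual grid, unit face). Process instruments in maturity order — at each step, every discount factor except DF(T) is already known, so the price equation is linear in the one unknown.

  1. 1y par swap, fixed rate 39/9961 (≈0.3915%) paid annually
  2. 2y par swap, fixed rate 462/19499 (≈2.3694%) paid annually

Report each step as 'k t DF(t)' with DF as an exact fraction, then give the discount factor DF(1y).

step 1 [1y] swap r/1=39/9961: DF=(1 − 39/9961·(0))/(1+39/9961) = 9961/10000 ≈ 0.996100
step 2 [2y] swap r/1=462/19499: DF=(1 − 462/19499·(0.996100))/(1+462/19499) = 4769/5000 ≈ 0.953800

1 1 9961/10000
2 2 4769/5000
DF(1y) = 9961/10000 ≈ 0.996100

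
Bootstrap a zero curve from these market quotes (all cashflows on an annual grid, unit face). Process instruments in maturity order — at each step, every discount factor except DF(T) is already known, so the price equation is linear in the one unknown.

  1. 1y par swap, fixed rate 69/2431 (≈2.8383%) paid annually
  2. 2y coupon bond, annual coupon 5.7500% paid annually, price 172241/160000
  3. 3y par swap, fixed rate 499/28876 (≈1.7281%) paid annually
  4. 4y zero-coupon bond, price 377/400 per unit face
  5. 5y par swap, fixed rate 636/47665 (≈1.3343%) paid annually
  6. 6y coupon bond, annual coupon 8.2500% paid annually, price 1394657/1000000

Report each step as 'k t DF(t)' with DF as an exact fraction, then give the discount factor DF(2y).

1 1 2431/2500
2 2 9651/10000
3 3 9501/10000
4 4 377/400
5 5 2341/2500
6 6 9251/10000
DF(2y) = 9651/10000 ≈ 0.965100

step 1 [1y] swap r/1=69/2431: DF=(1 − 69/2431·(0))/(1+69/2431) = 2431/2500 ≈ 0.972400
step 2 [2y] bond c/1=23/400: DF=(172241/160000 − 23/400·(0.972400))/(1+23/400) = 9651/10000 ≈ 0.965100
step 3 [3y] swap r/1=499/28876: DF=(1 − 499/28876·(0.972400+0.965100))/(1+499/28876) = 9501/10000 ≈ 0.950100
step 4 [4y] zero: DF = P = 377/400 ≈ 0.942500
step 5 [5y] swap r/1=636/47665: DF=(1 − 636/47665·(0.972400+0.965100+0.950100+0.942500))/(1+636/47665) = 2341/2500 ≈ 0.936400
step 6 [6y] bond c/1=33/400: DF=(1394657/1000000 − 33/400·(0.972400+0.965100+0.950100+0.942500+0.936400))/(1+33/400) = 9251/10000 ≈ 0.925100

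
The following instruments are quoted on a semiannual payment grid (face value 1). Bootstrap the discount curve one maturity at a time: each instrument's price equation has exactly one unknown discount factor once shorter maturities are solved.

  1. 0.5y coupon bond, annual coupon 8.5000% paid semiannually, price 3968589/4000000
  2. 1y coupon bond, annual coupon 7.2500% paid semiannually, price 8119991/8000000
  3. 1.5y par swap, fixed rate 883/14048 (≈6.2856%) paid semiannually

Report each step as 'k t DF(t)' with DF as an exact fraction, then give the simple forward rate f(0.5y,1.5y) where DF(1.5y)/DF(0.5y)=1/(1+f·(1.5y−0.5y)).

step 1 [0.5y] bond c/2=17/400: DF=(3968589/4000000 − 17/400·(0))/(1+17/400) = 9517/10000 ≈ 0.951700
step 2 [1y] bond c/2=29/800: DF=(8119991/8000000 − 29/800·(0.951700))/(1+29/800) = 4731/5000 ≈ 0.946200
step 3 [1.5y] swap r/2=883/28096: DF=(1 − 883/28096·(0.951700+0.946200))/(1+883/28096) = 9117/10000 ≈ 0.911700

1 1/2 9517/10000
2 1 4731/5000
3 3/2 9117/10000
f(0.5y,1.5y) = ((9517/10000)/(9117/10000) − 1)/(1) = 400/9117 ≈ 4.3874%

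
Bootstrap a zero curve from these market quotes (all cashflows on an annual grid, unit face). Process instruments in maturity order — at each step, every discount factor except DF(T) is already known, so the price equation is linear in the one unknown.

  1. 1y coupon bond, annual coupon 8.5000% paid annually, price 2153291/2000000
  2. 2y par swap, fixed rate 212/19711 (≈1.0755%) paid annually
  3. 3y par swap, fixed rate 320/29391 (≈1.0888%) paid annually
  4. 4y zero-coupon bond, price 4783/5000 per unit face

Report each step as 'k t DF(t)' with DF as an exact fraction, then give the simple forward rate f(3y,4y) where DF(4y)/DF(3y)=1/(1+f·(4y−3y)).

1 1 9923/10000
2 2 2447/2500
3 3 121/125
4 4 4783/5000
f(3y,4y) = ((121/125)/(4783/5000) − 1)/(1) = 57/4783 ≈ 1.1917%

step 1 [1y] bond c/1=17/200: DF=(2153291/2000000 − 17/200·(0))/(1+17/200) = 9923/10000 ≈ 0.992300
step 2 [2y] swap r/1=212/19711: DF=(1 − 212/19711·(0.992300))/(1+212/19711) = 2447/2500 ≈ 0.978800
step 3 [3y] swap r/1=320/29391: DF=(1 − 320/29391·(0.992300+0.978800))/(1+320/29391) = 121/125 ≈ 0.968000
step 4 [4y] zero: DF = P = 4783/5000 ≈ 0.956600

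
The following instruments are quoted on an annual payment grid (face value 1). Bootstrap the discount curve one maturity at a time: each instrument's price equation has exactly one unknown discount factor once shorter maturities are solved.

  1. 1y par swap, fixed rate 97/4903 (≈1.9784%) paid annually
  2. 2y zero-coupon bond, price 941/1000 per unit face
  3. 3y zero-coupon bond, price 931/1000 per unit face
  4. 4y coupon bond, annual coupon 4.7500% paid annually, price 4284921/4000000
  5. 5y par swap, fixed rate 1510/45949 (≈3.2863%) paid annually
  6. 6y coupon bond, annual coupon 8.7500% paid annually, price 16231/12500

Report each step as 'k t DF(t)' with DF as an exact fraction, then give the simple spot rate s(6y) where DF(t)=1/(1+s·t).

1 1 4903/5000
2 2 941/1000
3 3 931/1000
4 4 8933/10000
5 5 849/1000
6 6 8243/10000
s(6y) = (1/(8243/10000) − 1)/(6) = 1757/49458 ≈ 3.5525%

step 1 [1y] swap r/1=97/4903: DF=(1 − 97/4903·(0))/(1+97/4903) = 4903/5000 ≈ 0.980600
step 2 [2y] zero: DF = P = 941/1000 ≈ 0.941000
step 3 [3y] zero: DF = P = 931/1000 ≈ 0.931000
step 4 [4y] bond c/1=19/400: DF=(4284921/4000000 − 19/400·(0.980600+0.941000+0.931000))/(1+19/400) = 8933/10000 ≈ 0.893300
step 5 [5y] swap r/1=1510/45949: DF=(1 − 1510/45949·(0.980600+0.941000+0.931000+0.893300))/(1+1510/45949) = 849/1000 ≈ 0.849000
step 6 [6y] bond c/1=7/80: DF=(16231/12500 − 7/80·(0.980600+0.941000+0.931000+0.893300+0.849000))/(1+7/80) = 8243/10000 ≈ 0.824300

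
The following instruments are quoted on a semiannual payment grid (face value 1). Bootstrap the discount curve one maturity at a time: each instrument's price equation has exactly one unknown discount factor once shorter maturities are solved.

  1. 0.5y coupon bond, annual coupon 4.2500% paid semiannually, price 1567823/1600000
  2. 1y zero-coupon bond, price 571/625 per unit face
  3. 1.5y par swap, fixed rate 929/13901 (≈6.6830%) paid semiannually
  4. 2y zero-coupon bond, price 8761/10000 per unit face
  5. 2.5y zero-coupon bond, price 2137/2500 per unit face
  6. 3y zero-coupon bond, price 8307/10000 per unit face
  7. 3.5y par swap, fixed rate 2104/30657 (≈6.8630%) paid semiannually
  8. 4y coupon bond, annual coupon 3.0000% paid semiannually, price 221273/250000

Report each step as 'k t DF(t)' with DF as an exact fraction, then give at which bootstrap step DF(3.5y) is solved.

1 1/2 1919/2000
2 1 571/625
3 3/2 9071/10000
4 2 8761/10000
5 5/2 2137/2500
6 3 8307/10000
7 7/2 987/1250
8 4 3907/5000
DF(3.5y) is solved at step 7

step 1 [0.5y] bond c/2=17/800: DF=(1567823/1600000 − 17/800·(0))/(1+17/800) = 1919/2000 ≈ 0.959500
step 2 [1y] zero: DF = P = 571/625 ≈ 0.913600
step 3 [1.5y] swap r/2=929/27802: DF=(1 − 929/27802·(0.959500+0.913600))/(1+929/27802) = 9071/10000 ≈ 0.907100
step 4 [2y] zero: DF = P = 8761/10000 ≈ 0.876100
step 5 [2.5y] zero: DF = P = 2137/2500 ≈ 0.854800
step 6 [3y] zero: DF = P = 8307/10000 ≈ 0.830700
step 7 [3.5y] swap r/2=1052/30657: DF=(1 − 1052/30657·(0.959500+0.913600+0.907100+0.876100+0.854800+0.830700))/(1+1052/30657) = 987/1250 ≈ 0.789600
step 8 [4y] bond c/2=3/200: DF=(221273/250000 − 3/200·(0.959500+0.913600+0.907100+0.876100+0.854800+0.830700+0.789600))/(1+3/200) = 3907/5000 ≈ 0.781400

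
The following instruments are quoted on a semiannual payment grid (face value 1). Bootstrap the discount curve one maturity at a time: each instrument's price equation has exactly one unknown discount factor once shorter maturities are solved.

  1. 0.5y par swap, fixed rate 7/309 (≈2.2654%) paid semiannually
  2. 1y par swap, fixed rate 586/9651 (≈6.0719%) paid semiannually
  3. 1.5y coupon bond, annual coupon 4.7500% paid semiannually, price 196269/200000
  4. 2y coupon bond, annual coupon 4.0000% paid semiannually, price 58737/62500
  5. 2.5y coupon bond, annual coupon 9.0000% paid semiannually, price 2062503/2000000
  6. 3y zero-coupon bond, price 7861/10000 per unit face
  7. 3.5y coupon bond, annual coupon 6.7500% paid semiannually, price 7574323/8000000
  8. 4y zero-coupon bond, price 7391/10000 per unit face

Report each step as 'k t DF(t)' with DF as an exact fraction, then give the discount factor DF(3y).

step 1 [0.5y] swap r/2=7/618: DF=(1 − 7/618·(0))/(1+7/618) = 618/625 ≈ 0.988800
step 2 [1y] swap r/2=293/9651: DF=(1 − 293/9651·(0.988800))/(1+293/9651) = 4707/5000 ≈ 0.941400
step 3 [1.5y] bond c/2=19/800: DF=(196269/200000 − 19/800·(0.988800+0.941400))/(1+19/800) = 4569/5000 ≈ 0.913800
step 4 [2y] bond c/2=1/50: DF=(58737/62500 − 1/50·(0.988800+0.941400+0.913800))/(1+1/50) = 541/625 ≈ 0.865600
step 5 [2.5y] bond c/2=9/200: DF=(2062503/2000000 − 9/200·(0.988800+0.941400+0.913800+0.865600))/(1+9/200) = 8271/10000 ≈ 0.827100
step 6 [3y] zero: DF = P = 7861/10000 ≈ 0.786100
step 7 [3.5y] bond c/2=27/800: DF=(7574323/8000000 − 27/800·(0.988800+0.941400+0.913800+0.865600+0.827100+0.786100))/(1+27/800) = 7421/10000 ≈ 0.742100
step 8 [4y] zero: DF = P = 7391/10000 ≈ 0.739100

1 1/2 618/625
2 1 4707/5000
3 3/2 4569/5000
4 2 541/625
5 5/2 8271/10000
6 3 7861/10000
7 7/2 7421/10000
8 4 7391/10000
DF(3y) = 7861/10000 ≈ 0.786100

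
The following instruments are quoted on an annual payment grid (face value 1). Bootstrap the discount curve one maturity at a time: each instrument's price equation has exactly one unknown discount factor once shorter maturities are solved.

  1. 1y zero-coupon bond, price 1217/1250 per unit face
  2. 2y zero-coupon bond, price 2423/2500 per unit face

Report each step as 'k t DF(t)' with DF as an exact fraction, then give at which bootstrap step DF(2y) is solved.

1 1 1217/1250
2 2 2423/2500
DF(2y) is solved at step 2

step 1 [1y] zero: DF = P = 1217/1250 ≈ 0.973600
step 2 [2y] zero: DF = P = 2423/2500 ≈ 0.969200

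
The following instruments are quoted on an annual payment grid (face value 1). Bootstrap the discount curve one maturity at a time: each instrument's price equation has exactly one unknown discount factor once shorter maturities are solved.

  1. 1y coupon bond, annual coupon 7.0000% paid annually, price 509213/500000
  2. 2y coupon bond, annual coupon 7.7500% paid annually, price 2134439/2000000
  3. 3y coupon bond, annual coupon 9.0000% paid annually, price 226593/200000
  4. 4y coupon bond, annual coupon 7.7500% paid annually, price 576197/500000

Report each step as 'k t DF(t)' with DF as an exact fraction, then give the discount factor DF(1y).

step 1 [1y] bond c/1=7/100: DF=(509213/500000 − 7/100·(0))/(1+7/100) = 4759/5000 ≈ 0.951800
step 2 [2y] bond c/1=31/400: DF=(2134439/2000000 − 31/400·(0.951800))/(1+31/400) = 461/500 ≈ 0.922000
step 3 [3y] bond c/1=9/100: DF=(226593/200000 − 9/100·(0.951800+0.922000))/(1+9/100) = 8847/10000 ≈ 0.884700
step 4 [4y] bond c/1=31/400: DF=(576197/500000 − 31/400·(0.951800+0.922000+0.884700))/(1+31/400) = 8711/10000 ≈ 0.871100

1 1 4759/5000
2 2 461/500
3 3 8847/10000
4 4 8711/10000
DF(1y) = 4759/5000 ≈ 0.951800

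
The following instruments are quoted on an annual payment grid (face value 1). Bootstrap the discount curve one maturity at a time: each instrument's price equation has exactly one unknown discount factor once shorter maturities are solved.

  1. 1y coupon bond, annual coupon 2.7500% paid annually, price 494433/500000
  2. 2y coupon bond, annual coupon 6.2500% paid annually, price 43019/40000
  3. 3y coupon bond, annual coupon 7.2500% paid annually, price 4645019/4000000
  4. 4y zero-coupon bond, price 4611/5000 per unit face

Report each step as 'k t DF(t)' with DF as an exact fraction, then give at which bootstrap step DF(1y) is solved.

step 1 [1y] bond c/1=11/400: DF=(494433/500000 − 11/400·(0))/(1+11/400) = 1203/1250 ≈ 0.962400
step 2 [2y] bond c/1=1/16: DF=(43019/40000 − 1/16·(0.962400))/(1+1/16) = 2389/2500 ≈ 0.955600
step 3 [3y] bond c/1=29/400: DF=(4645019/4000000 − 29/400·(0.962400+0.955600))/(1+29/400) = 9531/10000 ≈ 0.953100
step 4 [4y] zero: DF = P = 4611/5000 ≈ 0.922200

1 1 1203/1250
2 2 2389/2500
3 3 9531/10000
4 4 4611/5000
DF(1y) is solved at step 1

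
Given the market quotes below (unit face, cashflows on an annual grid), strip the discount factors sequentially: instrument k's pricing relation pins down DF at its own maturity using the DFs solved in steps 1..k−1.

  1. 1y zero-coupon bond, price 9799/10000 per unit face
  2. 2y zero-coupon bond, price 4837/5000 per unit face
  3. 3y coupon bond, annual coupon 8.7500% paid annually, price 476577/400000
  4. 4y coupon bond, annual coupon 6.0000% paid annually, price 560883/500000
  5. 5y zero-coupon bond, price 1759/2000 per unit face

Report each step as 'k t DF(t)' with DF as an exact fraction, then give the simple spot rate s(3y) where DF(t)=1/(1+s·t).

step 1 [1y] zero: DF = P = 9799/10000 ≈ 0.979900
step 2 [2y] zero: DF = P = 4837/5000 ≈ 0.967400
step 3 [3y] bond c/1=7/80: DF=(476577/400000 − 7/80·(0.979900+0.967400))/(1+7/80) = 9389/10000 ≈ 0.938900
step 4 [4y] bond c/1=3/50: DF=(560883/500000 − 3/50·(0.979900+0.967400+0.938900))/(1+3/50) = 8949/10000 ≈ 0.894900
step 5 [5y] zero: DF = P = 1759/2000 ≈ 0.879500

1 1 9799/10000
2 2 4837/5000
3 3 9389/10000
4 4 8949/10000
5 5 1759/2000
s(3y) = (1/(9389/10000) − 1)/(3) = 611/28167 ≈ 2.1692%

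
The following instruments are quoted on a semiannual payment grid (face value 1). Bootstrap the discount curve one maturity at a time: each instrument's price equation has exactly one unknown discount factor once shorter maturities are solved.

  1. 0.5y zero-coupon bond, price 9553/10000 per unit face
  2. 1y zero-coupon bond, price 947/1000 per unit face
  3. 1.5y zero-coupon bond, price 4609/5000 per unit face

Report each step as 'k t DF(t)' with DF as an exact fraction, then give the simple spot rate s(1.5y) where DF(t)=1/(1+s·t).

step 1 [0.5y] zero: DF = P = 9553/10000 ≈ 0.955300
step 2 [1y] zero: DF = P = 947/1000 ≈ 0.947000
step 3 [1.5y] zero: DF = P = 4609/5000 ≈ 0.921800

1 1/2 9553/10000
2 1 947/1000
3 3/2 4609/5000
s(1.5y) = (1/(4609/5000) − 1)/(3/2) = 782/13827 ≈ 5.6556%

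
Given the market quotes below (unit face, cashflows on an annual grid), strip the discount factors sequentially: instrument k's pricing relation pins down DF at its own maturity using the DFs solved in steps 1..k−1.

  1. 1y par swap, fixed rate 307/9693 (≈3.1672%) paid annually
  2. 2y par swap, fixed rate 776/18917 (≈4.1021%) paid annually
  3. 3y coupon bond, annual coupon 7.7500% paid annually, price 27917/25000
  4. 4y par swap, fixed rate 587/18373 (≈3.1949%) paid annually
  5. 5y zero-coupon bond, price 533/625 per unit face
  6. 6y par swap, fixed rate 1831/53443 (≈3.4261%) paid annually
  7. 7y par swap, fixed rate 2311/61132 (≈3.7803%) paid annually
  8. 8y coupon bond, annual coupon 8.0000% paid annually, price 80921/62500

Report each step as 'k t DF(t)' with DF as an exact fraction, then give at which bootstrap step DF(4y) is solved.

step 1 [1y] swap r/1=307/9693: DF=(1 − 307/9693·(0))/(1+307/9693) = 9693/10000 ≈ 0.969300
step 2 [2y] swap r/1=776/18917: DF=(1 − 776/18917·(0.969300))/(1+776/18917) = 1153/1250 ≈ 0.922400
step 3 [3y] bond c/1=31/400: DF=(27917/25000 − 31/400·(0.969300+0.922400))/(1+31/400) = 9003/10000 ≈ 0.900300
step 4 [4y] swap r/1=587/18373: DF=(1 − 587/18373·(0.969300+0.922400+0.900300))/(1+587/18373) = 4413/5000 ≈ 0.882600
step 5 [5y] zero: DF = P = 533/625 ≈ 0.852800
step 6 [6y] swap r/1=1831/53443: DF=(1 − 1831/53443·(0.969300+0.922400+0.900300+0.882600+0.852800))/(1+1831/53443) = 8169/10000 ≈ 0.816900
step 7 [7y] swap r/1=2311/61132: DF=(1 − 2311/61132·(0.969300+0.922400+0.900300+0.882600+0.852800+0.816900))/(1+2311/61132) = 7689/10000 ≈ 0.768900
step 8 [8y] bond c/1=2/25: DF=(80921/62500 − 2/25·(0.969300+0.922400+0.900300+0.882600+0.852800+0.816900+0.768900))/(1+2/25) = 373/500 ≈ 0.746000

1 1 9693/10000
2 2 1153/1250
3 3 9003/10000
4 4 4413/5000
5 5 533/625
6 6 8169/10000
7 7 7689/10000
8 8 373/500
DF(4y) is solved at step 4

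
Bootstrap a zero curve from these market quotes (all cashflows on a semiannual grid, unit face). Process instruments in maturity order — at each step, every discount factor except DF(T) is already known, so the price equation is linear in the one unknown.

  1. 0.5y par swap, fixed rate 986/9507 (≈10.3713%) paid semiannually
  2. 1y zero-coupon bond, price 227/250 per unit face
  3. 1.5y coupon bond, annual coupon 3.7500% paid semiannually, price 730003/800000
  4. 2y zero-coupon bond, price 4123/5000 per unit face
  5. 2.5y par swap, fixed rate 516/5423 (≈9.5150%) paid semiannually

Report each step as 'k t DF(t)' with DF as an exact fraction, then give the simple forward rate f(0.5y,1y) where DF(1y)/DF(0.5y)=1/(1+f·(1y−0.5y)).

step 1 [0.5y] swap r/2=493/9507: DF=(1 − 493/9507·(0))/(1+493/9507) = 9507/10000 ≈ 0.950700
step 2 [1y] zero: DF = P = 227/250 ≈ 0.908000
step 3 [1.5y] bond c/2=3/160: DF=(730003/800000 − 3/160·(0.950700+0.908000))/(1+3/160) = 1723/2000 ≈ 0.861500
step 4 [2y] zero: DF = P = 4123/5000 ≈ 0.824600
step 5 [2.5y] swap r/2=258/5423: DF=(1 − 258/5423·(0.950700+0.908000+0.861500+0.824600))/(1+258/5423) = 496/625 ≈ 0.793600

1 1/2 9507/10000
2 1 227/250
3 3/2 1723/2000
4 2 4123/5000
5 5/2 496/625
f(0.5y,1y) = ((9507/10000)/(227/250) − 1)/(1/2) = 427/4540 ≈ 9.4053%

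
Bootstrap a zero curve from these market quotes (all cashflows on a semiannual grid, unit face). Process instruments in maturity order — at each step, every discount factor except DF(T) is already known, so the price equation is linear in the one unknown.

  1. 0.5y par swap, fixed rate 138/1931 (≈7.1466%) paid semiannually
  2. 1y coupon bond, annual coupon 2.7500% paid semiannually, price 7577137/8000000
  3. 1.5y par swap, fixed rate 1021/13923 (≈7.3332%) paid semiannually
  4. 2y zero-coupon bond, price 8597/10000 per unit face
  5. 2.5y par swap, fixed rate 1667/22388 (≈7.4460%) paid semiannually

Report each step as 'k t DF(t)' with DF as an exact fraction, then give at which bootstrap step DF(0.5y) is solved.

1 1/2 1931/2000
2 1 2303/2500
3 3/2 8979/10000
4 2 8597/10000
5 5/2 8333/10000
DF(0.5y) is solved at step 1

step 1 [0.5y] swap r/2=69/1931: DF=(1 − 69/1931·(0))/(1+69/1931) = 1931/2000 ≈ 0.965500
step 2 [1y] bond c/2=11/800: DF=(7577137/8000000 − 11/800·(0.965500))/(1+11/800) = 2303/2500 ≈ 0.921200
step 3 [1.5y] swap r/2=1021/27846: DF=(1 − 1021/27846·(0.965500+0.921200))/(1+1021/27846) = 8979/10000 ≈ 0.897900
step 4 [2y] zero: DF = P = 8597/10000 ≈ 0.859700
step 5 [2.5y] swap r/2=1667/44776: DF=(1 − 1667/44776·(0.965500+0.921200+0.897900+0.859700))/(1+1667/44776) = 8333/10000 ≈ 0.833300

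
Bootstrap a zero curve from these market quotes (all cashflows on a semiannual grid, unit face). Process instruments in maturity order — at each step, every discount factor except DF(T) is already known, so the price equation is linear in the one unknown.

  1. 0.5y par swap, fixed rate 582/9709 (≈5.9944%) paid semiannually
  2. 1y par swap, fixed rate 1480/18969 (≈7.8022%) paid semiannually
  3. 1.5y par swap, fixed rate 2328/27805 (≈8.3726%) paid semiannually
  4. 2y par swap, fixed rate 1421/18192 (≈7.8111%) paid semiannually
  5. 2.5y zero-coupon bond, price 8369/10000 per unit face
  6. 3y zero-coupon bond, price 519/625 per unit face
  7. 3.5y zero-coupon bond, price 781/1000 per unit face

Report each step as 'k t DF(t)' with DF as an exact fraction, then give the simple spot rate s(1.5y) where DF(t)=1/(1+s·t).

1 1/2 9709/10000
2 1 463/500
3 3/2 2209/2500
4 2 8579/10000
5 5/2 8369/10000
6 3 519/625
7 7/2 781/1000
s(1.5y) = (1/(2209/2500) − 1)/(3/2) = 194/2209 ≈ 8.7823%

step 1 [0.5y] swap r/2=291/9709: DF=(1 − 291/9709·(0))/(1+291/9709) = 9709/10000 ≈ 0.970900
step 2 [1y] swap r/2=740/18969: DF=(1 − 740/18969·(0.970900))/(1+740/18969) = 463/500 ≈ 0.926000
step 3 [1.5y] swap r/2=1164/27805: DF=(1 − 1164/27805·(0.970900+0.926000))/(1+1164/27805) = 2209/2500 ≈ 0.883600
step 4 [2y] swap r/2=1421/36384: DF=(1 − 1421/36384·(0.970900+0.926000+0.883600))/(1+1421/36384) = 8579/10000 ≈ 0.857900
step 5 [2.5y] zero: DF = P = 8369/10000 ≈ 0.836900
step 6 [3y] zero: DF = P = 519/625 ≈ 0.830400
step 7 [3.5y] zero: DF = P = 781/1000 ≈ 0.781000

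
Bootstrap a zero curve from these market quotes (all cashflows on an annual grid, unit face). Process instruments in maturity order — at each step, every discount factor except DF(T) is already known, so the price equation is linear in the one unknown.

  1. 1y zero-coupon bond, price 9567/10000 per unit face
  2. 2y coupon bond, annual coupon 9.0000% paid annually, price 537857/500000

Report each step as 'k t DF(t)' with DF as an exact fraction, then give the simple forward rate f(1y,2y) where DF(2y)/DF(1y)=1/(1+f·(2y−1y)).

1 1 9567/10000
2 2 9079/10000
f(1y,2y) = ((9567/10000)/(9079/10000) − 1)/(1) = 488/9079 ≈ 5.3750%

step 1 [1y] zero: DF = P = 9567/10000 ≈ 0.956700
step 2 [2y] bond c/1=9/100: DF=(537857/500000 − 9/100·(0.956700))/(1+9/100) = 9079/10000 ≈ 0.907900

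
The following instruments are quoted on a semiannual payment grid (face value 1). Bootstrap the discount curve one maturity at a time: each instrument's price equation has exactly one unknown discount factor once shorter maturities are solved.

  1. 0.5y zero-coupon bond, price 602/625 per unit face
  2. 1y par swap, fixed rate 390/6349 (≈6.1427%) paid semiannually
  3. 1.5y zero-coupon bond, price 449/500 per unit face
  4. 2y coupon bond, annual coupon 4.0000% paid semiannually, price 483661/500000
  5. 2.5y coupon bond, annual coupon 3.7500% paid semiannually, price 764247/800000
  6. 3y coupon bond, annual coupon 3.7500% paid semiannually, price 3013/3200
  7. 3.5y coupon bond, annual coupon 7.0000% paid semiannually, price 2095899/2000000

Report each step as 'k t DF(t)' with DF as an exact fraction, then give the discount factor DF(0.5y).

1 1/2 602/625
2 1 1883/2000
3 3/2 449/500
4 2 4467/5000
5 5/2 8697/10000
6 3 4201/5000
7 7/2 8297/10000
DF(0.5y) = 602/625 ≈ 0.963200

step 1 [0.5y] zero: DF = P = 602/625 ≈ 0.963200
step 2 [1y] swap r/2=195/6349: DF=(1 − 195/6349·(0.963200))/(1+195/6349) = 1883/2000 ≈ 0.941500
step 3 [1.5y] zero: DF = P = 449/500 ≈ 0.898000
step 4 [2y] bond c/2=1/50: DF=(483661/500000 − 1/50·(0.963200+0.941500+0.898000))/(1+1/50) = 4467/5000 ≈ 0.893400
step 5 [2.5y] bond c/2=3/160: DF=(764247/800000 − 3/160·(0.963200+0.941500+0.898000+0.893400))/(1+3/160) = 8697/10000 ≈ 0.869700
step 6 [3y] bond c/2=3/160: DF=(3013/3200 − 3/160·(0.963200+0.941500+0.898000+0.893400+0.869700))/(1+3/160) = 4201/5000 ≈ 0.840200
step 7 [3.5y] bond c/2=7/200: DF=(2095899/2000000 − 7/200·(0.963200+0.941500+0.898000+0.893400+0.869700+0.840200))/(1+7/200) = 8297/10000 ≈ 0.829700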